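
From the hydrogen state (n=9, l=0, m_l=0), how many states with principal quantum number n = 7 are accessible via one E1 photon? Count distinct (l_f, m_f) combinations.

E1 requires Δl = ±1, so l_f ∈ {-1, 1}; with 0 ≤ l_f ≤ n_f−1 = 6, the allowed l_f values are {1}.
For l_f = 1: m_f ∈ {m_i−1, m_i, m_i+1} ∩ [−1, 1] = {-1, 0, 1} → 3 states.
Total: 3.

3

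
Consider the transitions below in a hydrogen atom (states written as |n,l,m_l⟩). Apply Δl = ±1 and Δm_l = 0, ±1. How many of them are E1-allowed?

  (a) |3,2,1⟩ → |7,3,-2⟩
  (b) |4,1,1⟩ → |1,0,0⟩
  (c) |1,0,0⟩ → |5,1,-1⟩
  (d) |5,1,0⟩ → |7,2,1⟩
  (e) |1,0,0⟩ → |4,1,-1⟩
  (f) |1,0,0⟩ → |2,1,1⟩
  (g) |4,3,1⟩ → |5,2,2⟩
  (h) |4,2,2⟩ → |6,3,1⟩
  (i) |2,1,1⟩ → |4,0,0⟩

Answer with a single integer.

8

(a) forbidden — Δm_l = -3 (E1 requires Δm_l = 0, ±1)
(b) allowed
(c) allowed
(d) allowed
(e) allowed
(f) allowed
(g) allowed
(h) allowed
(i) allowed
Total allowed: 8 of 9.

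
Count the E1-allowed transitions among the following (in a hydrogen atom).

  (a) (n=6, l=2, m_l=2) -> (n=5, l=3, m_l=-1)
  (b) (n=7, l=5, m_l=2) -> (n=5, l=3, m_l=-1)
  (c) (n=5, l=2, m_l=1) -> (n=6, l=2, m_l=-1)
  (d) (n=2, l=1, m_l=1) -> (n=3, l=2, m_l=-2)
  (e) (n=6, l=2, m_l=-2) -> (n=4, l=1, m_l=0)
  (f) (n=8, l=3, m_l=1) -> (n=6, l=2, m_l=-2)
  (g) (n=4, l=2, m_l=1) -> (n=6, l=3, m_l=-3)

0

(a) forbidden — Δm_l = -3 (E1 requires Δm_l = 0, ±1)
(b) forbidden — Δl = -2 (E1 requires Δl = ±1); Δm_l = -3 (E1 requires Δm_l = 0, ±1)
(c) forbidden — Δl = +0 (E1 requires Δl = ±1); Δm_l = -2 (E1 requires Δm_l = 0, ±1)
(d) forbidden — Δm_l = -3 (E1 requires Δm_l = 0, ±1)
(e) forbidden — Δm_l = +2 (E1 requires Δm_l = 0, ±1)
(f) forbidden — Δm_l = -3 (E1 requires Δm_l = 0, ±1)
(g) forbidden — Δm_l = -4 (E1 requires Δm_l = 0, ±1)
Total allowed: 0 of 7.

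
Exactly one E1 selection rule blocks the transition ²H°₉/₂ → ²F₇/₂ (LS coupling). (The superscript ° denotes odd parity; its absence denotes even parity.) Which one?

the ΔL = 0, ±1 rule

Parity must change: odd → even — ✓.
ΔJ = 0, ±1 (not J=0↔0): J: 9/2 → 7/2, ΔJ = -1 — ✓.
ΔS = 0: S: 1/2 → 1/2 — ✓.
ΔL = 0, ±1 (not L=0↔0): L: 5 → 3, ΔL = -2 — ✗.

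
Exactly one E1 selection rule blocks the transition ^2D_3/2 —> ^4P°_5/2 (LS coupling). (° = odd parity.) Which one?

the ΔS = 0 rule

Initial level: S=1/2, L=2, J=3/2, parity even. Final level: S=3/2, L=1, J=5/2, parity odd.
Parity must change: even → odd — ok.
ΔS = 0: S: 1/2 → 3/2 — fails.
ΔL = 0, ±1 (not L=0↔0): L: 2 → 1, ΔL = -1 — ok.
ΔJ = 0, ±1 (not J=0↔0): J: 3/2 → 5/2, ΔJ = +1 — ok.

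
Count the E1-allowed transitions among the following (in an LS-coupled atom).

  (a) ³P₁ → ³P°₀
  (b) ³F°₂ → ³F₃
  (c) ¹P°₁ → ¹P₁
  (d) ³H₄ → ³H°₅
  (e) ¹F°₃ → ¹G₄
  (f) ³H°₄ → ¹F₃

(a) allowed
(b) allowed
(c) allowed
(d) allowed
(e) allowed
(f) forbidden (ΔS, ΔL fail)
Total allowed: 5 of 6.

5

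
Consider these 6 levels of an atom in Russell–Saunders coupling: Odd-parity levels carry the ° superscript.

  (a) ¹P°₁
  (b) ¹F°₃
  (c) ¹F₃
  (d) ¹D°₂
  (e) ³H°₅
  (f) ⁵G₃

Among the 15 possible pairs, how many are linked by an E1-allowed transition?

(a)–(b): forbidden (parity, ΔL, ΔJ).
(a)–(c): forbidden (ΔL, ΔJ).
(a)–(d): forbidden (parity).
(a)–(e): forbidden (parity, ΔS, ΔL, ΔJ).
(a)–(f): forbidden (ΔS, ΔL, ΔJ).
(b)–(c): allowed.
(b)–(d): forbidden (parity).
(b)–(e): forbidden (parity, ΔS, ΔL, ΔJ).
(b)–(f): forbidden (ΔS).
(c)–(d): allowed.
(c)–(e): forbidden (ΔS, ΔL, ΔJ).
(c)–(f): forbidden (parity, ΔS).
(d)–(e): forbidden (parity, ΔS, ΔL, ΔJ).
(d)–(f): forbidden (ΔS, ΔL).
(e)–(f): forbidden (ΔS, ΔJ).
Allowed pairs: 2 of 15.

2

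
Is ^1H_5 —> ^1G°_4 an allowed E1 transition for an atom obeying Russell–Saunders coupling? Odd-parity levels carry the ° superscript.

allowed

Initial level: S=0, L=5, J=5, parity even. Final level: S=0, L=4, J=4, parity odd.
Parity must change: even → odd — ok.
ΔL = 0, ±1 (not L=0↔0): L: 5 → 4, ΔL = -1 — ok.
ΔJ = 0, ±1 (not J=0↔0): J: 5 → 4, ΔJ = -1 — ok.
ΔS = 0: S: 0 → 0 — ok.
All four E1 rules are satisfied.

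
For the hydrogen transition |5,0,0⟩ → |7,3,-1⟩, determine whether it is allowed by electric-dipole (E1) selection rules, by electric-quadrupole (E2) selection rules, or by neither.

neither

Δl = 3 − 0 = +3; l_i + l_f = 3.
Δm_l = -1.
E1 (Δl = ±1, |Δm_l| ≤ 1): not satisfied.
E2 (Δl = 0,±2, l_i+l_f ≥ 2, |Δm_l| ≤ 2): not satisfied.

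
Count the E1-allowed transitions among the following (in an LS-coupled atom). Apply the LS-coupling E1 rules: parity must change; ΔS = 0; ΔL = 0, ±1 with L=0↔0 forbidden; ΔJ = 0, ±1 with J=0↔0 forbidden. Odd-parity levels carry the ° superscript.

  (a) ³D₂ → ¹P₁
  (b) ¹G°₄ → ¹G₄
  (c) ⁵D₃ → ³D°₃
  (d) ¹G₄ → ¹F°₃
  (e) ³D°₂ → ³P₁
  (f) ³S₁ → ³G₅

(a) forbidden (parity, ΔS fail)
(b) allowed
(c) forbidden (ΔS fails)
(d) allowed
(e) allowed
(f) forbidden (parity, ΔL, ΔJ fail)
Total allowed: 3 of 6.

3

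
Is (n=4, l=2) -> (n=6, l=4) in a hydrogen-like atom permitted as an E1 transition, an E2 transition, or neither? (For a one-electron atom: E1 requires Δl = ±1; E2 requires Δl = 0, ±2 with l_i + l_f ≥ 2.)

E2

Δl = 4 − 2 = +2; l_i + l_f = 6.
E1 (Δl = ±1): not satisfied.
E2 (Δl = 0,±2, l_i+l_f ≥ 2): satisfied.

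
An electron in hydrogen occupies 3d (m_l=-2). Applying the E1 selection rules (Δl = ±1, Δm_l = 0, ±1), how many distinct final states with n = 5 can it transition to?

4

E1 requires Δl = ±1, so l_f ∈ {1, 3}; with 0 ≤ l_f ≤ n_f−1 = 4, the allowed l_f values are {1, 3}.
For l_f = 1: m_f ∈ {m_i−1, m_i, m_i+1} ∩ [−1, 1] = {-1} → 1 state.
For l_f = 3: m_f ∈ {m_i−1, m_i, m_i+1} ∩ [−3, 3] = {-3, -2, -1} → 3 states.
Total: 4.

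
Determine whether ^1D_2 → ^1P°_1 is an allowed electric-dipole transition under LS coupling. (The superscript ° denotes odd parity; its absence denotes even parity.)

allowed

Initial level: S=0, L=2, J=2, parity even. Final level: S=0, L=1, J=1, parity odd.
Parity must change: even → odd — ok.
ΔS = 0: S: 0 → 0 — ok.
ΔL = 0, ±1 (not L=0↔0): L: 2 → 1, ΔL = -1 — ok.
ΔJ = 0, ±1 (not J=0↔0): J: 2 → 1, ΔJ = -1 — ok.
All four E1 rules are satisfied.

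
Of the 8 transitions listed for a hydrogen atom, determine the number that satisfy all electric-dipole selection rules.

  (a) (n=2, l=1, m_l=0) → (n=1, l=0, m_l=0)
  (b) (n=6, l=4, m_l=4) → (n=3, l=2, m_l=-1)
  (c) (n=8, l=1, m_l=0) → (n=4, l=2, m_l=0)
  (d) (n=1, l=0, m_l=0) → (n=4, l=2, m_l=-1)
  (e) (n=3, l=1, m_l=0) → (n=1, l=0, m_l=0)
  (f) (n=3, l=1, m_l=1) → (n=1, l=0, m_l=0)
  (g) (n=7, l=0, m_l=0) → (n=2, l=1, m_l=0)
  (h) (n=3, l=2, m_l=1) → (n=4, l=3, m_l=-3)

(a) allowed
(b) forbidden — Δl = -2 (E1 requires Δl = ±1); Δm_l = -5 (E1 requires Δm_l = 0, ±1)
(c) allowed
(d) forbidden — Δl = +2 (E1 requires Δl = ±1)
(e) allowed
(f) allowed
(g) allowed
(h) forbidden — Δm_l = -4 (E1 requires Δm_l = 0, ±1)
Total allowed: 5 of 8.

5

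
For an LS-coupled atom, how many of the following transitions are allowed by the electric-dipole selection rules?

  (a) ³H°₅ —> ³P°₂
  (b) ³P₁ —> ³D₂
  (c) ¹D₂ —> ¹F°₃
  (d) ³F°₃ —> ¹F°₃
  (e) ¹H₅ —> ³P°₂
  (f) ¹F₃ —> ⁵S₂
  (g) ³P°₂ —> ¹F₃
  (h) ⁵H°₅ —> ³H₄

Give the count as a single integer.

(a) forbidden (parity, ΔL, ΔJ fail)
(b) forbidden (parity fails)
(c) allowed
(d) forbidden (parity, ΔS fail)
(e) forbidden (ΔS, ΔL, ΔJ fail)
(f) forbidden (parity, ΔS, ΔL fail)
(g) forbidden (ΔS, ΔL fail)
(h) forbidden (ΔS fails)
Total allowed: 1 of 8.

1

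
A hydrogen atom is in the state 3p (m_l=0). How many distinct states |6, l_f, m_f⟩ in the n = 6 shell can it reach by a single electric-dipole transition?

E1 requires Δl = ±1, so l_f ∈ {0, 2}; with 0 ≤ l_f ≤ n_f−1 = 5, the allowed l_f values are {0, 2}.
For l_f = 0: m_f ∈ {m_i−1, m_i, m_i+1} ∩ [−0, 0] = {0} → 1 state.
For l_f = 2: m_f ∈ {m_i−1, m_i, m_i+1} ∩ [−2, 2] = {-1, 0, 1} → 3 states.
Total: 4.

4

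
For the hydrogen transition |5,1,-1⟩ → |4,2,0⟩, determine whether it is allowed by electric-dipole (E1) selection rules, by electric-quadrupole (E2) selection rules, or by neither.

Δl = 2 − 1 = +1; l_i + l_f = 3.
Δm_l = +1.
E1 (Δl = ±1, |Δm_l| ≤ 1): satisfied.
E2 (Δl = 0,±2, l_i+l_f ≥ 2, |Δm_l| ≤ 2): not satisfied.

E1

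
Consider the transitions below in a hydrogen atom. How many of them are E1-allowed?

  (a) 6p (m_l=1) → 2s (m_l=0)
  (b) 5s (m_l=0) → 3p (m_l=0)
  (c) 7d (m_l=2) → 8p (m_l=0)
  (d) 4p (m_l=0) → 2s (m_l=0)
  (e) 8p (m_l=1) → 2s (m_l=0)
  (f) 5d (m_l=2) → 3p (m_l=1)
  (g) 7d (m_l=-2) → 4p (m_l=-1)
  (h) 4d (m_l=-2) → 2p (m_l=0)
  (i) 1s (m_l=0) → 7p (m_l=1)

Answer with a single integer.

7

(a) allowed
(b) allowed
(c) forbidden — Δm_l = -2 (E1 requires Δm_l = 0, ±1)
(d) allowed
(e) allowed
(f) allowed
(g) allowed
(h) forbidden — Δm_l = +2 (E1 requires Δm_l = 0, ±1)
(i) allowed
Total allowed: 7 of 9.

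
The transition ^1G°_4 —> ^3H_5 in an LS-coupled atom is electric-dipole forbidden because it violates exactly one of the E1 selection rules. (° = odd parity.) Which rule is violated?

Initial level: S=0, L=4, J=4, parity odd. Final level: S=1, L=5, J=5, parity even.
Parity must change: odd → even — ✓.
ΔS = 0: S: 0 → 1 — ✗.
ΔL = 0, ±1 (not L=0↔0): L: 4 → 5, ΔL = +1 — ✓.
ΔJ = 0, ±1 (not J=0↔0): J: 4 → 5, ΔJ = +1 — ✓.

the ΔS = 0 rule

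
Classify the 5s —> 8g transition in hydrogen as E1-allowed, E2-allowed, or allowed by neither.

Δl = 4 − 0 = +4; l_i + l_f = 4.
E1 (Δl = ±1): not satisfied.
E2 (Δl = 0,±2, l_i+l_f ≥ 2): not satisfied.

neither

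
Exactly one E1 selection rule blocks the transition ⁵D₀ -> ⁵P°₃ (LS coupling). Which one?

Initial level: S=2, L=2, J=0, parity even. Final level: S=2, L=1, J=3, parity odd.
ΔL = 0, ±1 (not L=0↔0): L: 2 → 1, ΔL = -1 — ✓.
Parity must change: even → odd — ✓.
ΔS = 0: S: 2 → 2 — ✓.
ΔJ = 0, ±1 (not J=0↔0): J: 0 → 3, ΔJ = +3 — ✗.

the ΔJ = 0, ±1 rule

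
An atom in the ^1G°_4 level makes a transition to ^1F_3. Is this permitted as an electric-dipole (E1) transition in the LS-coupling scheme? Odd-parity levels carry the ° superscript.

allowed

Reading off the term symbols: S 0→0, L 4→3, J 4→3, parity odd→even.
ΔJ = 0, ±1 (not J=0↔0): J: 4 → 3, ΔJ = -1 — ✓.
Parity must change: odd → even — ✓.
ΔL = 0, ±1 (not L=0↔0): L: 4 → 3, ΔL = -1 — ✓.
ΔS = 0: S: 0 → 0 — ✓.
All four E1 rules are satisfied.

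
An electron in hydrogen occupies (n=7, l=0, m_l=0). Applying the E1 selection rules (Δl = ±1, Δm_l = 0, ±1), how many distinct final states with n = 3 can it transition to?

3

E1 requires Δl = ±1, so l_f ∈ {-1, 1}; with 0 ≤ l_f ≤ n_f−1 = 2, the allowed l_f values are {1}.
For l_f = 1: m_f ∈ {m_i−1, m_i, m_i+1} ∩ [−1, 1] = {-1, 0, 1} → 3 states.
Total: 3.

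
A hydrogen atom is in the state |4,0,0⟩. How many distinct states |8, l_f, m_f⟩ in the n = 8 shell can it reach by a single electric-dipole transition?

3

E1 requires Δl = ±1, so l_f ∈ {-1, 1}; with 0 ≤ l_f ≤ n_f−1 = 7, the allowed l_f values are {1}.
For l_f = 1: m_f ∈ {m_i−1, m_i, m_i+1} ∩ [−1, 1] = {-1, 0, 1} → 3 states.
Total: 3.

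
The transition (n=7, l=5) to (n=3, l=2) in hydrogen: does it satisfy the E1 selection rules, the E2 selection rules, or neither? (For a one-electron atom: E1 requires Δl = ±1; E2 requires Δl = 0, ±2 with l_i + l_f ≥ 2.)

neither

Δl = 2 − 5 = -3; l_i + l_f = 7.
E1 (Δl = ±1): not satisfied.
E2 (Δl = 0,±2, l_i+l_f ≥ 2): not satisfied.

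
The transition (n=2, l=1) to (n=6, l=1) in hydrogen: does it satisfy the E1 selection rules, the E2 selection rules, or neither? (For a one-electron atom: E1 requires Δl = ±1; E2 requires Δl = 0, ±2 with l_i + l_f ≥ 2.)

E2

Δl = 1 − 1 = +0; l_i + l_f = 2.
E1 (Δl = ±1): not satisfied.
E2 (Δl = 0,±2, l_i+l_f ≥ 2): satisfied.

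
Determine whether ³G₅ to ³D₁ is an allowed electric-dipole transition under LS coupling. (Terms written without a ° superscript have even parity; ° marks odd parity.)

ΔL = 0, ±1 (not L=0↔0): L: 4 → 2, ΔL = -2 — fails.
Parity must change: even → even — fails.
ΔS = 0: S: 1 → 1 — passes.
ΔJ = 0, ±1 (not J=0↔0): J: 5 → 1, ΔJ = -4 — fails.
Rule(s) violated: parity, ΔL, ΔJ.

forbidden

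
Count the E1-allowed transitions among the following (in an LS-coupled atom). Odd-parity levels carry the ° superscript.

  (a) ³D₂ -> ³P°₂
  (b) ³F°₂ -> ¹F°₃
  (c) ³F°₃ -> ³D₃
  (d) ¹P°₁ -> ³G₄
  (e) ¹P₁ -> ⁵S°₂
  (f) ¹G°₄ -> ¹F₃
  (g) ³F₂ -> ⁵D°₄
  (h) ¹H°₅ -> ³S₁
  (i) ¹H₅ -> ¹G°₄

(a) allowed
(b) forbidden (parity, ΔS fail)
(c) allowed
(d) forbidden (ΔS, ΔL, ΔJ fail)
(e) forbidden (ΔS fails)
(f) allowed
(g) forbidden (ΔS, ΔJ fail)
(h) forbidden (ΔS, ΔL, ΔJ fail)
(i) allowed
Total allowed: 4 of 9.

4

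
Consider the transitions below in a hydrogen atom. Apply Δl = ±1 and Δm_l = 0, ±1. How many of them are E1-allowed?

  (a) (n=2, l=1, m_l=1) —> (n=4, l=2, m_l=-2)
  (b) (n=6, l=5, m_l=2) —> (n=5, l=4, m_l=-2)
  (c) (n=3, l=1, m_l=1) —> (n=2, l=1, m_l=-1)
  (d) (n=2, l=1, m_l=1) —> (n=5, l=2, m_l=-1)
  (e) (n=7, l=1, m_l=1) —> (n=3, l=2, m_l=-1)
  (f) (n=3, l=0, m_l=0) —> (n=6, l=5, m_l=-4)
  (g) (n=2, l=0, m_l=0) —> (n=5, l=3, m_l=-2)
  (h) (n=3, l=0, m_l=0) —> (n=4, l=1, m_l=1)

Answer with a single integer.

(a) forbidden — Δm_l = -3 (E1 requires Δm_l = 0, ±1)
(b) forbidden — Δm_l = -4 (E1 requires Δm_l = 0, ±1)
(c) forbidden — Δl = +0 (E1 requires Δl = ±1); Δm_l = -2 (E1 requires Δm_l = 0, ±1)
(d) forbidden — Δm_l = -2 (E1 requires Δm_l = 0, ±1)
(e) forbidden — Δm_l = -2 (E1 requires Δm_l = 0, ±1)
(f) forbidden — Δl = +5 (E1 requires Δl = ±1); Δm_l = -4 (E1 requires Δm_l = 0, ±1)
(g) forbidden — Δl = +3 (E1 requires Δl = ±1); Δm_l = -2 (E1 requires Δm_l = 0, ±1)
(h) allowed
Total allowed: 1 of 8.

1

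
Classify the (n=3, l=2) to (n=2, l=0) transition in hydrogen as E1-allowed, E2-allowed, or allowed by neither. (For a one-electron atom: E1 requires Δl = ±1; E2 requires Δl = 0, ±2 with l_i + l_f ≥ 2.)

E2

Δl = 0 − 2 = -2; l_i + l_f = 2.
E1 (Δl = ±1): not satisfied.
E2 (Δl = 0,±2, l_i+l_f ≥ 2): satisfied.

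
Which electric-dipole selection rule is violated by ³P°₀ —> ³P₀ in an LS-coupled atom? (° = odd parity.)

the J=0 ↔ J=0 exclusion

Reading off the term symbols: S 1→1, L 1→1, J 0→0, parity odd→even.
ΔS = 0: S: 1 → 1 — passes.
ΔJ = 0, ±1 (not J=0↔0): J: 0 → 0, ΔJ = +0 — fails.
ΔL = 0, ±1 (not L=0↔0): L: 1 → 1, ΔL = +0 — passes.
Parity must change: odd → even — passes.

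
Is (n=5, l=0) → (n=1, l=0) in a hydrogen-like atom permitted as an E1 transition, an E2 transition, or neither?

neither

Δl = 0 − 0 = +0; l_i + l_f = 0.
E1 (Δl = ±1): not satisfied.
E2 (Δl = 0,±2, l_i+l_f ≥ 2): not satisfied.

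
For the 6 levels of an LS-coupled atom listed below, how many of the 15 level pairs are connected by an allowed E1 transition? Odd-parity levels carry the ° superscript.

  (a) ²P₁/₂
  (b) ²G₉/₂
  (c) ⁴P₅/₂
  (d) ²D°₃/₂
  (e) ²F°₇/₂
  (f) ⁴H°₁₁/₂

(a)–(b): forbidden (parity, ΔL, ΔJ).
(a)–(c): forbidden (parity, ΔS, ΔJ).
(a)–(d): allowed.
(a)–(e): forbidden (ΔL, ΔJ).
(a)–(f): forbidden (ΔS, ΔL, ΔJ).
(b)–(c): forbidden (parity, ΔS, ΔL, ΔJ).
(b)–(d): forbidden (ΔL, ΔJ).
(b)–(e): allowed.
(b)–(f): forbidden (ΔS).
(c)–(d): forbidden (ΔS).
(c)–(e): forbidden (ΔS, ΔL).
(c)–(f): forbidden (ΔL, ΔJ).
(d)–(e): forbidden (parity, ΔJ).
(d)–(f): forbidden (parity, ΔS, ΔL, ΔJ).
(e)–(f): forbidden (parity, ΔS, ΔL, ΔJ).
Allowed pairs: 2 of 15.

2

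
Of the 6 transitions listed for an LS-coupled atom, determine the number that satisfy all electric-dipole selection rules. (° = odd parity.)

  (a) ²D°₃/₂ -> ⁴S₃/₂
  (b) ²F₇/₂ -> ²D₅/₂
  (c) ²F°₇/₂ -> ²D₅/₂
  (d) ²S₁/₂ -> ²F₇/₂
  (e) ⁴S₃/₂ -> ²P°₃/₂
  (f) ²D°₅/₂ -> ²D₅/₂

2

(a) forbidden (ΔS, ΔL fail)
(b) forbidden (parity fails)
(c) allowed
(d) forbidden (parity, ΔL, ΔJ fail)
(e) forbidden (ΔS fails)
(f) allowed
Total allowed: 2 of 6.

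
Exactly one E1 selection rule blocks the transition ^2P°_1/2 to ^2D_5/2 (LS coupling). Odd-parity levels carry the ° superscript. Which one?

the ΔJ = 0, ±1 rule

ΔS = 0: S: 1/2 → 1/2 — satisfied.
Parity must change: odd → even — satisfied.
ΔJ = 0, ±1 (not J=0↔0): J: 1/2 → 5/2, ΔJ = +2 — violated.
ΔL = 0, ±1 (not L=0↔0): L: 1 → 2, ΔL = +1 — satisfied.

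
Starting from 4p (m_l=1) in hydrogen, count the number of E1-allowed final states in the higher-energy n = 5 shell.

4

E1 requires Δl = ±1, so l_f ∈ {0, 2}; with 0 ≤ l_f ≤ n_f−1 = 4, the allowed l_f values are {0, 2}.
For l_f = 0: m_f ∈ {m_i−1, m_i, m_i+1} ∩ [−0, 0] = {0} → 1 state.
For l_f = 2: m_f ∈ {m_i−1, m_i, m_i+1} ∩ [−2, 2] = {0, 1, 2} → 3 states.
Total: 4.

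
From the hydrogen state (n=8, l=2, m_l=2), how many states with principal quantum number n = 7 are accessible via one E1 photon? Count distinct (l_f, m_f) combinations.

E1 requires Δl = ±1, so l_f ∈ {1, 3}; with 0 ≤ l_f ≤ n_f−1 = 6, the allowed l_f values are {1, 3}.
For l_f = 1: m_f ∈ {m_i−1, m_i, m_i+1} ∩ [−1, 1] = {1} → 1 state.
For l_f = 3: m_f ∈ {m_i−1, m_i, m_i+1} ∩ [−3, 3] = {1, 2, 3} → 3 states.
Total: 4.

4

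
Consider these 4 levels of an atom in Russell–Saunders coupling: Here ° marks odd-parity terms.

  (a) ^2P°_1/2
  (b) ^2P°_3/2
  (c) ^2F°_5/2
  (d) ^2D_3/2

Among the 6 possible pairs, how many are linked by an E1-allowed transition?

3

(a)–(b): forbidden (parity).
(a)–(c): forbidden (parity, ΔL, ΔJ).
(a)–(d): allowed.
(b)–(c): forbidden (parity, ΔL).
(b)–(d): allowed.
(c)–(d): allowed.
Allowed pairs: 3 of 6.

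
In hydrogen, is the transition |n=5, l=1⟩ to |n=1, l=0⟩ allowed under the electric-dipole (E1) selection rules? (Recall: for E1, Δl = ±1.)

Initial l = 1, final l = 0, so Δl = -1. E1 requires Δl = ±1: ok.
All E1 selection rules are satisfied.

allowed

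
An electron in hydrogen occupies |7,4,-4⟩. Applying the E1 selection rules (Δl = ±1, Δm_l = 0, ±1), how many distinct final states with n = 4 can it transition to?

1

E1 requires Δl = ±1, so l_f ∈ {3, 5}; with 0 ≤ l_f ≤ n_f−1 = 3, the allowed l_f values are {3}.
For l_f = 3: m_f ∈ {m_i−1, m_i, m_i+1} ∩ [−3, 3] = {-3} → 1 state.
Total: 1.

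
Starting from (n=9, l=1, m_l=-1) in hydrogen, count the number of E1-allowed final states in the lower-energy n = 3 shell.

E1 requires Δl = ±1, so l_f ∈ {0, 2}; with 0 ≤ l_f ≤ n_f−1 = 2, the allowed l_f values are {0, 2}.
For l_f = 0: m_f ∈ {m_i−1, m_i, m_i+1} ∩ [−0, 0] = {0} → 1 state.
For l_f = 2: m_f ∈ {m_i−1, m_i, m_i+1} ∩ [−2, 2] = {-2, -1, 0} → 3 states.
Total: 4.

4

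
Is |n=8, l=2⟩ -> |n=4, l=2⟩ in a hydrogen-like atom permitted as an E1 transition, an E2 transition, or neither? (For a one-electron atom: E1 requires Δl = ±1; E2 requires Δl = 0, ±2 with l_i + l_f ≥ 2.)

Δl = 2 − 2 = +0; l_i + l_f = 4.
E1 (Δl = ±1): not satisfied.
E2 (Δl = 0,±2, l_i+l_f ≥ 2): satisfied.

E2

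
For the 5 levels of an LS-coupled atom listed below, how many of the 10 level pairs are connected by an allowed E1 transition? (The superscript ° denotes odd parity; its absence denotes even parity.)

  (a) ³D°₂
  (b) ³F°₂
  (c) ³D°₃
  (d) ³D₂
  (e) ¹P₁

(a)–(b): forbidden (parity).
(a)–(c): forbidden (parity).
(a)–(d): allowed.
(a)–(e): forbidden (ΔS).
(b)–(c): forbidden (parity).
(b)–(d): allowed.
(b)–(e): forbidden (ΔS, ΔL).
(c)–(d): allowed.
(c)–(e): forbidden (ΔS, ΔJ).
(d)–(e): forbidden (parity, ΔS).
Allowed pairs: 3 of 10.

3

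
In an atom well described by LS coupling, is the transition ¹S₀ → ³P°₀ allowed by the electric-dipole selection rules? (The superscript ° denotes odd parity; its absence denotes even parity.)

Initial level: S=0, L=0, J=0, parity even. Final level: S=1, L=1, J=0, parity odd.
ΔL = 0, ±1 (not L=0↔0): L: 0 → 1, ΔL = +1 — ok.
Parity must change: even → odd — ok.
ΔS = 0: S: 0 → 1 — fails.
ΔJ = 0, ±1 (not J=0↔0): J: 0 → 0, ΔJ = +0 — fails.
Rule(s) violated: ΔS, ΔJ.

forbidden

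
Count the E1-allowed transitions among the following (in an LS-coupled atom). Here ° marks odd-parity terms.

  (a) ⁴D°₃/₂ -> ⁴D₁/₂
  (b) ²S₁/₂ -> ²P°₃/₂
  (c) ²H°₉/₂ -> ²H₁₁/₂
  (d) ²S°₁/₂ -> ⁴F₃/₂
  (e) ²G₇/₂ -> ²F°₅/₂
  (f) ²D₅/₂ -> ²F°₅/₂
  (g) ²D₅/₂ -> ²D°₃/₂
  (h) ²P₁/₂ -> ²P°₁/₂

(a) allowed
(b) allowed
(c) allowed
(d) forbidden (ΔS, ΔL fail)
(e) allowed
(f) allowed
(g) allowed
(h) allowed
Total allowed: 7 of 8.

7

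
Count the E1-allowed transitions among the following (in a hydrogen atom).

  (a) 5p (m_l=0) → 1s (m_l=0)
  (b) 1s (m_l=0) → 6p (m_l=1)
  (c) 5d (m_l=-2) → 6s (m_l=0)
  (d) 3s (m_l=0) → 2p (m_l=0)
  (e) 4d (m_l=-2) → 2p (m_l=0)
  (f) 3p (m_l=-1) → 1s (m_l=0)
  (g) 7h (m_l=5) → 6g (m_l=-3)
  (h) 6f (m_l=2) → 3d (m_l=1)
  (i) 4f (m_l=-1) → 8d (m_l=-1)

6

(a) allowed
(b) allowed
(c) forbidden — Δl = -2 (E1 requires Δl = ±1); Δm_l = +2 (E1 requires Δm_l = 0, ±1)
(d) allowed
(e) forbidden — Δm_l = +2 (E1 requires Δm_l = 0, ±1)
(f) allowed
(g) forbidden — Δm_l = -8 (E1 requires Δm_l = 0, ±1)
(h) allowed
(i) allowed
Total allowed: 6 of 9.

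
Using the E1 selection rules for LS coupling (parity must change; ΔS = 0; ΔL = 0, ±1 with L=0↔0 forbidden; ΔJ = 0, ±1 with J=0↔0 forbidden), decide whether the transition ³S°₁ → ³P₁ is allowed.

allowed

Reading off the term symbols: S 1→1, L 0→1, J 1→1, parity odd→even.
Parity must change: odd → even — passes.
ΔS = 0: S: 1 → 1 — passes.
ΔL = 0, ±1 (not L=0↔0): L: 0 → 1, ΔL = +1 — passes.
ΔJ = 0, ±1 (not J=0↔0): J: 1 → 1, ΔJ = +0 — passes.
All four E1 rules are satisfied.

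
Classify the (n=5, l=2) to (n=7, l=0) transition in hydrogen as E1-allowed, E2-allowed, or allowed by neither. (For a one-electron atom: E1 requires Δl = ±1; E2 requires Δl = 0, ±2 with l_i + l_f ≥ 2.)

Δl = 0 − 2 = -2; l_i + l_f = 2.
E1 (Δl = ±1): not satisfied.
E2 (Δl = 0,±2, l_i+l_f ≥ 2): satisfied.

E2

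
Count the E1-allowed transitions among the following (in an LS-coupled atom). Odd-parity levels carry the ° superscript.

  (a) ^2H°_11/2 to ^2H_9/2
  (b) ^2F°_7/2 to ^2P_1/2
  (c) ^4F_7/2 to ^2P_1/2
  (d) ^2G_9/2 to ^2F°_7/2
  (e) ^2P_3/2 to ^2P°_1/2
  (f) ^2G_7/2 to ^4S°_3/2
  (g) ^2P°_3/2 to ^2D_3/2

(a) allowed
(b) forbidden (ΔL, ΔJ fail)
(c) forbidden (parity, ΔS, ΔL, ΔJ fail)
(d) allowed
(e) allowed
(f) forbidden (ΔS, ΔL, ΔJ fail)
(g) allowed
Total allowed: 4 of 7.

4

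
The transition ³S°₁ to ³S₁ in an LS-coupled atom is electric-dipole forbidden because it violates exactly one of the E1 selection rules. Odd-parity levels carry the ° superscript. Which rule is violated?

Parity must change: odd → even — ✓.
ΔS = 0: S: 1 → 1 — ✓.
ΔL = 0, ±1 (not L=0↔0): L: 0 → 0, ΔL = +0 — ✗.
ΔJ = 0, ±1 (not J=0↔0): J: 1 → 1, ΔJ = +0 — ✓.

the L=0 ↔ L=0 exclusion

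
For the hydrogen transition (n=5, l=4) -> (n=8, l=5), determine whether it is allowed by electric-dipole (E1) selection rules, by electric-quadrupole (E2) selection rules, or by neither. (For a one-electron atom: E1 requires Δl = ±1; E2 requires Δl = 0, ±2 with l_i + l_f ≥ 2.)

E1

Δl = 5 − 4 = +1; l_i + l_f = 9.
E1 (Δl = ±1): satisfied.
E2 (Δl = 0,±2, l_i+l_f ≥ 2): not satisfied.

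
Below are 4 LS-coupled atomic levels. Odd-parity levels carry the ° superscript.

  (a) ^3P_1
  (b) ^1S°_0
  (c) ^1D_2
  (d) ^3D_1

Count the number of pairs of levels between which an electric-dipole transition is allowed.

(a)–(b): forbidden (ΔS).
(a)–(c): forbidden (parity, ΔS).
(a)–(d): forbidden (parity).
(b)–(c): forbidden (ΔL, ΔJ).
(b)–(d): forbidden (ΔS, ΔL).
(c)–(d): forbidden (parity, ΔS).
Allowed pairs: 0 of 6.

0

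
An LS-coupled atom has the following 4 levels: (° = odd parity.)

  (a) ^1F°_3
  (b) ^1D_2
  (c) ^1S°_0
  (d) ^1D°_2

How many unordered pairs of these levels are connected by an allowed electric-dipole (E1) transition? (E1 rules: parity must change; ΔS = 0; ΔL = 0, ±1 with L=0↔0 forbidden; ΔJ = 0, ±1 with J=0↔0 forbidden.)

(a)–(b): allowed.
(a)–(c): forbidden (parity, ΔL, ΔJ).
(a)–(d): forbidden (parity).
(b)–(c): forbidden (ΔL, ΔJ).
(b)–(d): allowed.
(c)–(d): forbidden (parity, ΔL, ΔJ).
Allowed pairs: 2 of 6.

2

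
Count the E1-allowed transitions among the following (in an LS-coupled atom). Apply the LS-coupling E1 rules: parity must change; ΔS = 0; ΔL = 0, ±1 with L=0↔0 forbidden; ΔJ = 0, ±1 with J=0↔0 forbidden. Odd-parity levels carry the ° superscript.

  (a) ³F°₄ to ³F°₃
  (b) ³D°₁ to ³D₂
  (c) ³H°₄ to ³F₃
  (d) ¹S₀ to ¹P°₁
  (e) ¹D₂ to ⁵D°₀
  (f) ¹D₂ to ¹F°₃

3

(a) forbidden (parity fails)
(b) allowed
(c) forbidden (ΔL fails)
(d) allowed
(e) forbidden (ΔS, ΔJ fail)
(f) allowed
Total allowed: 3 of 6.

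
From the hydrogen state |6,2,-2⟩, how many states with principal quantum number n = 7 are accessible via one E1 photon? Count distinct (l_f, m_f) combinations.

4

E1 requires Δl = ±1, so l_f ∈ {1, 3}; with 0 ≤ l_f ≤ n_f−1 = 6, the allowed l_f values are {1, 3}.
For l_f = 1: m_f ∈ {m_i−1, m_i, m_i+1} ∩ [−1, 1] = {-1} → 1 state.
For l_f = 3: m_f ∈ {m_i−1, m_i, m_i+1} ∩ [−3, 3] = {-3, -2, -1} → 3 states.
Total: 4.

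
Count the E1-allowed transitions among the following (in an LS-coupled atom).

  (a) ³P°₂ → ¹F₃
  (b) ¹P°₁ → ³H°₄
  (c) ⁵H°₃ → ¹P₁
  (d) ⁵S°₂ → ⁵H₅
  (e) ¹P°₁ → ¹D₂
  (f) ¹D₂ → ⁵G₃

1

(a) forbidden (ΔS, ΔL fail)
(b) forbidden (parity, ΔS, ΔL, ΔJ fail)
(c) forbidden (ΔS, ΔL, ΔJ fail)
(d) forbidden (ΔL, ΔJ fail)
(e) allowed
(f) forbidden (parity, ΔS, ΔL fail)
Total allowed: 1 of 6.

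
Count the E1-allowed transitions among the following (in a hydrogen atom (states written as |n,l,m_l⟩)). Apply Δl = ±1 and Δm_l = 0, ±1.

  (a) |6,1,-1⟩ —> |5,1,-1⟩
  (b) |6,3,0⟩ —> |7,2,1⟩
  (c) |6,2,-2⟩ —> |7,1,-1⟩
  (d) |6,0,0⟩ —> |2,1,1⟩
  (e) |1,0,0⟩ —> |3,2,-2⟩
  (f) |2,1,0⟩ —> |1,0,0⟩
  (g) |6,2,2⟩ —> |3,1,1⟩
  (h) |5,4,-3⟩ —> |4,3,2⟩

5

(a) forbidden — Δl = +0 (E1 requires Δl = ±1)
(b) allowed
(c) allowed
(d) allowed
(e) forbidden — Δl = +2 (E1 requires Δl = ±1); Δm_l = -2 (E1 requires Δm_l = 0, ±1)
(f) allowed
(g) allowed
(h) forbidden — Δm_l = +5 (E1 requires Δm_l = 0, ±1)
Total allowed: 5 of 8.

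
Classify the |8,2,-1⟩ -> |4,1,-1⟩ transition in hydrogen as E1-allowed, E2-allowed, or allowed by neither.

Δl = 1 − 2 = -1; l_i + l_f = 3.
Δm_l = +0.
E1 (Δl = ±1, |Δm_l| ≤ 1): satisfied.
E2 (Δl = 0,±2, l_i+l_f ≥ 2, |Δm_l| ≤ 2): not satisfied.

E1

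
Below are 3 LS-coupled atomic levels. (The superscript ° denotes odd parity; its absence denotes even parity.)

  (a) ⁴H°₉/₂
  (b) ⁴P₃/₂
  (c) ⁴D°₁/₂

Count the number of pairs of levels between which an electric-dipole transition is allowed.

(a)–(b): forbidden (ΔL, ΔJ).
(a)–(c): forbidden (parity, ΔL, ΔJ).
(b)–(c): allowed.
Allowed pairs: 1 of 3.

1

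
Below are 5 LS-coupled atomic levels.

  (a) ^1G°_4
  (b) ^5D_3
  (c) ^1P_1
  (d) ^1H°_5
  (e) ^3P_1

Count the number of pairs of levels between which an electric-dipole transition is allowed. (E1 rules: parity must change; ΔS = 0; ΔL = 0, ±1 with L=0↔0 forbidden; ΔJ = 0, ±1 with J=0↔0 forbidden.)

0

(a)–(b): forbidden (ΔS, ΔL).
(a)–(c): forbidden (ΔL, ΔJ).
(a)–(d): forbidden (parity).
(a)–(e): forbidden (ΔS, ΔL, ΔJ).
(b)–(c): forbidden (parity, ΔS, ΔJ).
(b)–(d): forbidden (ΔS, ΔL, ΔJ).
(b)–(e): forbidden (parity, ΔS, ΔJ).
(c)–(d): forbidden (ΔL, ΔJ).
(c)–(e): forbidden (parity, ΔS).
(d)–(e): forbidden (ΔS, ΔL, ΔJ).
Allowed pairs: 0 of 10.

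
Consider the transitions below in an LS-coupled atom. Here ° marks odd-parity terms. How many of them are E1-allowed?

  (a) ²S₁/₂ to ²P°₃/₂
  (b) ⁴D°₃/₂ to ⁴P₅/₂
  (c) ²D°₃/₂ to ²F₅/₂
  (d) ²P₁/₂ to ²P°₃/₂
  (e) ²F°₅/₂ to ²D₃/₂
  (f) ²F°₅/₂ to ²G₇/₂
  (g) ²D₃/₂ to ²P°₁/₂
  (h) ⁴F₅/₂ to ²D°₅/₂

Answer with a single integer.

(a) allowed
(b) allowed
(c) allowed
(d) allowed
(e) allowed
(f) allowed
(g) allowed
(h) forbidden (ΔS fails)
Total allowed: 7 of 8.

7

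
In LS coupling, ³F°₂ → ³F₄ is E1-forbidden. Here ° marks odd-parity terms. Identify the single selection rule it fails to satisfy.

ΔL = 0, ±1 (not L=0↔0): L: 3 → 3, ΔL = +0 — passes.
Parity must change: odd → even — passes.
ΔJ = 0, ±1 (not J=0↔0): J: 2 → 4, ΔJ = +2 — fails.
ΔS = 0: S: 1 → 1 — passes.

the ΔJ = 0, ±1 rule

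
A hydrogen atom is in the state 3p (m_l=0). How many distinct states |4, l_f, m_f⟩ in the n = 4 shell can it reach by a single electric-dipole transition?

4

E1 requires Δl = ±1, so l_f ∈ {0, 2}; with 0 ≤ l_f ≤ n_f−1 = 3, the allowed l_f values are {0, 2}.
For l_f = 0: m_f ∈ {m_i−1, m_i, m_i+1} ∩ [−0, 0] = {0} → 1 state.
For l_f = 2: m_f ∈ {m_i−1, m_i, m_i+1} ∩ [−2, 2] = {-1, 0, 1} → 3 states.
Total: 4.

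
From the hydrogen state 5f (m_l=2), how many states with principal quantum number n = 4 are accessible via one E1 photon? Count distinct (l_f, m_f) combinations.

2

E1 requires Δl = ±1, so l_f ∈ {2, 4}; with 0 ≤ l_f ≤ n_f−1 = 3, the allowed l_f values are {2}.
For l_f = 2: m_f ∈ {m_i−1, m_i, m_i+1} ∩ [−2, 2] = {1, 2} → 2 states.
Total: 2.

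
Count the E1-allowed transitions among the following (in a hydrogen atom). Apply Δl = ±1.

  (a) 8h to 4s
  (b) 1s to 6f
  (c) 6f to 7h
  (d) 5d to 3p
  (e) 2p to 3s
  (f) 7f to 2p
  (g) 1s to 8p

3

(a) forbidden — Δl = -5 (E1 requires Δl = ±1)
(b) forbidden — Δl = +3 (E1 requires Δl = ±1)
(c) forbidden — Δl = +2 (E1 requires Δl = ±1)
(d) allowed
(e) allowed
(f) forbidden — Δl = -2 (E1 requires Δl = ±1)
(g) allowed
Total allowed: 3 of 7.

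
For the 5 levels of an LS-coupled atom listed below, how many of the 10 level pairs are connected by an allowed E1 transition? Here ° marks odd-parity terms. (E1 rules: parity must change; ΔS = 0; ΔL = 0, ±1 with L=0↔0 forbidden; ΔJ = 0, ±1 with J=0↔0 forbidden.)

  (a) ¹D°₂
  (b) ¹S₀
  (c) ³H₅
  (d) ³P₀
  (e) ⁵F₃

0

(a)–(b): forbidden (ΔL, ΔJ).
(a)–(c): forbidden (ΔS, ΔL, ΔJ).
(a)–(d): forbidden (ΔS, ΔJ).
(a)–(e): forbidden (ΔS).
(b)–(c): forbidden (parity, ΔS, ΔL, ΔJ).
(b)–(d): forbidden (parity, ΔS, ΔJ).
(b)–(e): forbidden (parity, ΔS, ΔL, ΔJ).
(c)–(d): forbidden (parity, ΔL, ΔJ).
(c)–(e): forbidden (parity, ΔS, ΔL, ΔJ).
(d)–(e): forbidden (parity, ΔS, ΔL, ΔJ).
Allowed pairs: 0 of 10.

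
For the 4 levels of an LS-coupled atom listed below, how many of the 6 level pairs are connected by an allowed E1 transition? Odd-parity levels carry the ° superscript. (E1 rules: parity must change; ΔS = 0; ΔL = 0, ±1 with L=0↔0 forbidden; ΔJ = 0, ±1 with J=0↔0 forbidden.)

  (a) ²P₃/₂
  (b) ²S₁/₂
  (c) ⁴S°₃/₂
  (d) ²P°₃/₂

2

(a)–(b): forbidden (parity).
(a)–(c): forbidden (ΔS).
(a)–(d): allowed.
(b)–(c): forbidden (ΔS, ΔL).
(b)–(d): allowed.
(c)–(d): forbidden (parity, ΔS).
Allowed pairs: 2 of 6.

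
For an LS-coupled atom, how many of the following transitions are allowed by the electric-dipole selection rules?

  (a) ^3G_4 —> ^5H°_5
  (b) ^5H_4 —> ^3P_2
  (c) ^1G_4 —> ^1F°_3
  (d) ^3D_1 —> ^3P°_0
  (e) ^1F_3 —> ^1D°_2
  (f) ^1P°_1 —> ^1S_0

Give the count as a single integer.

4

(a) forbidden (ΔS fails)
(b) forbidden (parity, ΔS, ΔL, ΔJ fail)
(c) allowed
(d) allowed
(e) allowed
(f) allowed
Total allowed: 4 of 6.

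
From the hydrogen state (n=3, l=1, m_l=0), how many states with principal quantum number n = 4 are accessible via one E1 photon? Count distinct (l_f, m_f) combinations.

4

E1 requires Δl = ±1, so l_f ∈ {0, 2}; with 0 ≤ l_f ≤ n_f−1 = 3, the allowed l_f values are {0, 2}.
For l_f = 0: m_f ∈ {m_i−1, m_i, m_i+1} ∩ [−0, 0] = {0} → 1 state.
For l_f = 2: m_f ∈ {m_i−1, m_i, m_i+1} ∩ [−2, 2] = {-1, 0, 1} → 3 states.
Total: 4.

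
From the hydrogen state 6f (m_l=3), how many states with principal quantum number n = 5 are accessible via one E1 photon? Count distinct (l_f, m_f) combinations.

4

E1 requires Δl = ±1, so l_f ∈ {2, 4}; with 0 ≤ l_f ≤ n_f−1 = 4, the allowed l_f values are {2, 4}.
For l_f = 2: m_f ∈ {m_i−1, m_i, m_i+1} ∩ [−2, 2] = {2} → 1 state.
For l_f = 4: m_f ∈ {m_i−1, m_i, m_i+1} ∩ [−4, 4] = {2, 3, 4} → 3 states.
Total: 4.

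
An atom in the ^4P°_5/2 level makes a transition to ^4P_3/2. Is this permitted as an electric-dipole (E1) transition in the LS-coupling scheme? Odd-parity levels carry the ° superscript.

allowed

Initial level: S=3/2, L=1, J=5/2, parity odd. Final level: S=3/2, L=1, J=3/2, parity even.
Parity must change: odd → even — satisfied.
ΔS = 0: S: 3/2 → 3/2 — satisfied.
ΔL = 0, ±1 (not L=0↔0): L: 1 → 1, ΔL = +0 — satisfied.
ΔJ = 0, ±1 (not J=0↔0): J: 5/2 → 3/2, ΔJ = -1 — satisfied.
All four E1 rules are satisfied.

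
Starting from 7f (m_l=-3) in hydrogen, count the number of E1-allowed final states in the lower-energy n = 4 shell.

1

E1 requires Δl = ±1, so l_f ∈ {2, 4}; with 0 ≤ l_f ≤ n_f−1 = 3, the allowed l_f values are {2}.
For l_f = 2: m_f ∈ {m_i−1, m_i, m_i+1} ∩ [−2, 2] = {-2} → 1 state.
Total: 1.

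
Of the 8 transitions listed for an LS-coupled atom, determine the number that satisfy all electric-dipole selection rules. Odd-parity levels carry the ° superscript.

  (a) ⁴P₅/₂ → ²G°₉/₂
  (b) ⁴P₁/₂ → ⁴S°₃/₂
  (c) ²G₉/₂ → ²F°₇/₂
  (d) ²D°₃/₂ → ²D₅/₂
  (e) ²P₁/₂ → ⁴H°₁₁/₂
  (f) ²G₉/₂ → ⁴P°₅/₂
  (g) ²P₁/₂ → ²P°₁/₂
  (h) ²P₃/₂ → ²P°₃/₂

5

(a) forbidden (ΔS, ΔL, ΔJ fail)
(b) allowed
(c) allowed
(d) allowed
(e) forbidden (ΔS, ΔL, ΔJ fail)
(f) forbidden (ΔS, ΔL, ΔJ fail)
(g) allowed
(h) allowed
Total allowed: 5 of 8.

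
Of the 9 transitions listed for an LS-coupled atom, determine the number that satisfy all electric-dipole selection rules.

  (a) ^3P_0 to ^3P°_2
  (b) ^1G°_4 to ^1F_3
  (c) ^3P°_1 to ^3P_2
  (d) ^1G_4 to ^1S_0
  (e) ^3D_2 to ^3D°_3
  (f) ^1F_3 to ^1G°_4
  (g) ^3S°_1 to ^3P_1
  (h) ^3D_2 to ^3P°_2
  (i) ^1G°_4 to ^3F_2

6

(a) forbidden (ΔJ fails)
(b) allowed
(c) allowed
(d) forbidden (parity, ΔL, ΔJ fail)
(e) allowed
(f) allowed
(g) allowed
(h) allowed
(i) forbidden (ΔS, ΔJ fail)
Total allowed: 6 of 9.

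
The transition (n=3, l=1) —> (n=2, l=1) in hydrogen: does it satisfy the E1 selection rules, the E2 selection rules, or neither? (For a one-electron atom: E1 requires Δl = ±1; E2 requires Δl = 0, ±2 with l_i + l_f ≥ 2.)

Δl = 1 − 1 = +0; l_i + l_f = 2.
E1 (Δl = ±1): not satisfied.
E2 (Δl = 0,±2, l_i+l_f ≥ 2): satisfied.

E2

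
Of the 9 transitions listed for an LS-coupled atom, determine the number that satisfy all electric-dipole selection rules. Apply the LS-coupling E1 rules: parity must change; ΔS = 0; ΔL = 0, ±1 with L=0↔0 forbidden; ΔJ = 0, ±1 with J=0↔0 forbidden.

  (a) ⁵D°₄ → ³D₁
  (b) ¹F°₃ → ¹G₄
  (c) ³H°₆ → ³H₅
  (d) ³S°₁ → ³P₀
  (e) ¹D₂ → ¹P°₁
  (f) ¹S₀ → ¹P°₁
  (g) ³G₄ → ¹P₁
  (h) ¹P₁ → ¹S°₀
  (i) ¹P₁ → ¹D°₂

7

(a) forbidden (ΔS, ΔJ fail)
(b) allowed
(c) allowed
(d) allowed
(e) allowed
(f) allowed
(g) forbidden (parity, ΔS, ΔL, ΔJ fail)
(h) allowed
(i) allowed
Total allowed: 7 of 9.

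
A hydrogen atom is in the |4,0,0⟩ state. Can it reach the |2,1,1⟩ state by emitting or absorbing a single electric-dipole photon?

allowed

l: 0 → 1 (Δl = +1). Δl = ±1 ok.
Δm_l = 1 − (0) = +1. E1 requires Δm_l = 0, ±1: ok.
All E1 selection rules are satisfied.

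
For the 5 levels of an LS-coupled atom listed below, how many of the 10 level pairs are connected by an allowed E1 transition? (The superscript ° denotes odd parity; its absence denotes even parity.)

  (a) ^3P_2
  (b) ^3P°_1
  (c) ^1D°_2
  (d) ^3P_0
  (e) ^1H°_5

2

(a)–(b): allowed.
(a)–(c): forbidden (ΔS).
(a)–(d): forbidden (parity, ΔJ).
(a)–(e): forbidden (ΔS, ΔL, ΔJ).
(b)–(c): forbidden (parity, ΔS).
(b)–(d): allowed.
(b)–(e): forbidden (parity, ΔS, ΔL, ΔJ).
(c)–(d): forbidden (ΔS, ΔJ).
(c)–(e): forbidden (parity, ΔL, ΔJ).
(d)–(e): forbidden (ΔS, ΔL, ΔJ).
Allowed pairs: 2 of 10.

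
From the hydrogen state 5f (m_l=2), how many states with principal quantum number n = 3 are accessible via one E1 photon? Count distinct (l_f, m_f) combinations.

2

E1 requires Δl = ±1, so l_f ∈ {2, 4}; with 0 ≤ l_f ≤ n_f−1 = 2, the allowed l_f values are {2}.
For l_f = 2: m_f ∈ {m_i−1, m_i, m_i+1} ∩ [−2, 2] = {1, 2} → 2 states.
Total: 2.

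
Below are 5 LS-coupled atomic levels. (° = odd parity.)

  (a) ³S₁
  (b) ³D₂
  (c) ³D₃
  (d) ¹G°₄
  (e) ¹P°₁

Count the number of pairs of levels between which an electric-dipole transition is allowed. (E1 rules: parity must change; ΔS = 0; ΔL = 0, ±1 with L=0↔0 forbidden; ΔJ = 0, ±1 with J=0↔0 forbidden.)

(a)–(b): forbidden (parity, ΔL).
(a)–(c): forbidden (parity, ΔL, ΔJ).
(a)–(d): forbidden (ΔS, ΔL, ΔJ).
(a)–(e): forbidden (ΔS).
(b)–(c): forbidden (parity).
(b)–(d): forbidden (ΔS, ΔL, ΔJ).
(b)–(e): forbidden (ΔS).
(c)–(d): forbidden (ΔS, ΔL).
(c)–(e): forbidden (ΔS, ΔJ).
(d)–(e): forbidden (parity, ΔL, ΔJ).
Allowed pairs: 0 of 10.

0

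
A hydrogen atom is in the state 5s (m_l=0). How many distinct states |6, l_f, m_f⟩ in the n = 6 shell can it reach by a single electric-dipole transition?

3

E1 requires Δl = ±1, so l_f ∈ {-1, 1}; with 0 ≤ l_f ≤ n_f−1 = 5, the allowed l_f values are {1}.
For l_f = 1: m_f ∈ {m_i−1, m_i, m_i+1} ∩ [−1, 1] = {-1, 0, 1} → 3 states.
Total: 3.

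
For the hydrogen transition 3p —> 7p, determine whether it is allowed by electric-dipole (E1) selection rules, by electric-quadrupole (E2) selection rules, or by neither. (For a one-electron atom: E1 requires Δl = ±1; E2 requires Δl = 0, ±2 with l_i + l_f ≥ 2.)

Δl = 1 − 1 = +0; l_i + l_f = 2.
E1 (Δl = ±1): not satisfied.
E2 (Δl = 0,±2, l_i+l_f ≥ 2): satisfied.

E2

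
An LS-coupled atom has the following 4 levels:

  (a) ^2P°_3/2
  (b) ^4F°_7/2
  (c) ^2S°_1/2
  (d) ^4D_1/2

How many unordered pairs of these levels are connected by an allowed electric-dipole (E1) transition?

0

(a)–(b): forbidden (parity, ΔS, ΔL, ΔJ).
(a)–(c): forbidden (parity).
(a)–(d): forbidden (ΔS).
(b)–(c): forbidden (parity, ΔS, ΔL, ΔJ).
(b)–(d): forbidden (ΔJ).
(c)–(d): forbidden (ΔS, ΔL).
Allowed pairs: 0 of 6.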